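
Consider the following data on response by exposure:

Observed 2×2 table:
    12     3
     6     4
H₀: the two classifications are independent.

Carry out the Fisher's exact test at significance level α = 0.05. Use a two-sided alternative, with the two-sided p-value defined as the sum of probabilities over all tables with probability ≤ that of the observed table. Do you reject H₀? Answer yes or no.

reject H₀: no

Margins: r₁=15, r₂=10, c₁=18, c₂=7, n=25
p_obs = C(15,12)·C(10,6)/C(25,18); sum pmf over tables with pmf ≤ p_obs
p-value (two-sided) = 0.37813
At α=0.05: p ≥ α → fail to reject H₀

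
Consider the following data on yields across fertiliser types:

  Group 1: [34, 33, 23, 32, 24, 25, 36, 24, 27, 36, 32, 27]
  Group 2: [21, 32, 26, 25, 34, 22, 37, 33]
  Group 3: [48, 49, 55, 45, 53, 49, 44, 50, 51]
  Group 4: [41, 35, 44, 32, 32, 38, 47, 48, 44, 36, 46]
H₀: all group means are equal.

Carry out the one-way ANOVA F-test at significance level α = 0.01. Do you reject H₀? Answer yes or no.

Group means [29.42, 28.75, 49.33, 40.27], grand mean 36.750
SSB = Σnᵢ(x̄ᵢ−x̄)² = 2718.902; SSW = ΣΣ(x−x̄ᵢ)² = 968.598
MSB = 2718.902/3 = 906.3005; MSW = 968.598/36 = 26.9055
F = MSB/MSW = 33.6846
df = (3, 36)
p-value (upper-tail) = 0.00000
At α=0.01: p < α → reject H₀

reject H₀: yes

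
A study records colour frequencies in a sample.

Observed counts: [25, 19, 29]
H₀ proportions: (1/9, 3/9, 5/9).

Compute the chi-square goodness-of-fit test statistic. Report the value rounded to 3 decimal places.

n = 73; E_i = n·p_i = [8.11, 24.33, 40.56]
χ² = (25−8.11)²/8.11 + (19−24.33)²/24.33 + (29−40.56)²/40.56 = 39.6274
df = 2

test statistic = 39.627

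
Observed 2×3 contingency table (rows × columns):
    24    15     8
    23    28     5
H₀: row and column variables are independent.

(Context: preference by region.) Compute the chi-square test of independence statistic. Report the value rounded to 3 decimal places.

Row totals [47, 56], col totals [47, 43, 13], n=103
χ² = (24−21.45)²/21.45 + (15−19.62)²/19.62 + (8−5.93)²/5.93 + (23−25.55)²/25.55 + (28−23.38)²/23.38 + (5−7.07)²/7.07 = 3.8871
df = 2

test statistic = 3.887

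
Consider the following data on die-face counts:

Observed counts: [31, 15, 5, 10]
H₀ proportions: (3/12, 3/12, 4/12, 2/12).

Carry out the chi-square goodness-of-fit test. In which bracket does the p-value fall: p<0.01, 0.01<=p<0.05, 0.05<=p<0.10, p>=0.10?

p-value bracket: p<0.01

n = 61; E_i = n·p_i = [15.25, 15.25, 20.33, 10.17]
χ² = (31−15.25)²/15.25 + (15−15.25)²/15.25 + (5−20.33)²/20.33 + (10−10.17)²/10.17 = 27.8361
df = 3
p-value (upper-tail) = 0.00000
→ bracket: p<0.01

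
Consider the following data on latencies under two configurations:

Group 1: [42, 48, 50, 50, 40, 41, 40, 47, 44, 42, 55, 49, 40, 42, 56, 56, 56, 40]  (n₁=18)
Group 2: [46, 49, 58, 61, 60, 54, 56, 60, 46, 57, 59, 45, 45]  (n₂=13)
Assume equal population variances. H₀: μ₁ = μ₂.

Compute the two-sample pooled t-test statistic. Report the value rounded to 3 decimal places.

x̄₁=46.556, s₁=6.147, n₁=18
x̄₂=53.538, s₂=6.372, n₂=13
s_p² = [17·6.147² + 12·6.372²]/29 = 38.9543
SE = √(s_p²·(1/18+1/13)) = 2.2717
t = (46.556−53.538)/2.2717 = -3.0739
df = 29

test statistic = -3.074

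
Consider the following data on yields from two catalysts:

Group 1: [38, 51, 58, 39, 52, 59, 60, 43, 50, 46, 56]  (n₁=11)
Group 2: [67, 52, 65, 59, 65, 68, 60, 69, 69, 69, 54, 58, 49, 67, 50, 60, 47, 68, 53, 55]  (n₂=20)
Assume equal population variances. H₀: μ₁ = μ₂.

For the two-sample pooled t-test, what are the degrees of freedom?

df = n₁ + n₂ − 2 = 11 + 20 − 2 = 29

degrees of freedom = 29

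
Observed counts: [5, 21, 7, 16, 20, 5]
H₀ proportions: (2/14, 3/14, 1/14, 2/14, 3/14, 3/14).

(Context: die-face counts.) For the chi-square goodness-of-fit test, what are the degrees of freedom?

df = k − 1 = 6 − 1 = 5

degrees of freedom = 5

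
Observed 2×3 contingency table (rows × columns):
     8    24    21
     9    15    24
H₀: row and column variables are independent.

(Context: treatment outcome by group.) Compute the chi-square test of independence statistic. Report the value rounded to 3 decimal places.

Row totals [53, 48], col totals [17, 39, 45], n=101
χ² = (8−8.92)²/8.92 + (24−20.47)²/20.47 + (21−23.61)²/23.61 + (9−8.08)²/8.08 + (15−18.53)²/18.53 + (24−21.39)²/21.39 = 2.0934
df = 2

test statistic = 2.093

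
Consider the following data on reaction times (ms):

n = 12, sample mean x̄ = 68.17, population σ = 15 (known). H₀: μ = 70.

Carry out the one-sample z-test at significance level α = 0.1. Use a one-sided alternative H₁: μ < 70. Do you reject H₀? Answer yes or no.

SE = σ/√n = 15/√12 = 4.3301
z = (x̄−μ₀)/SE = (68.17−70)/4.3301 = -0.4226
p-value (one-sided, H₁ less) = 0.33629
At α=0.1: p ≥ α → fail to reject H₀

reject H₀: no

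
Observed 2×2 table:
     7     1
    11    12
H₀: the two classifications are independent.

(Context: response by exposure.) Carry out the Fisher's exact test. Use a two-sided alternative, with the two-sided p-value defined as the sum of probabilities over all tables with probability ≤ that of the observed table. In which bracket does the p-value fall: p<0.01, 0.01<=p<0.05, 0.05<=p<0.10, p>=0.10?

p-value bracket: 0.05<=p<0.10

Margins: r₁=8, r₂=23, c₁=18, c₂=13, n=31
p_obs = C(8,7)·C(23,11)/C(31,18); sum pmf over tables with pmf ≤ p_obs
p-value (two-sided) = 0.09535
→ bracket: 0.05<=p<0.10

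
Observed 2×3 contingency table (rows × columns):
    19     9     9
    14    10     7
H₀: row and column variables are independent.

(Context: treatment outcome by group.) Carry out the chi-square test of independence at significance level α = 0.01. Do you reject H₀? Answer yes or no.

reject H₀: no

Row totals [37, 31], col totals [33, 19, 16], n=68
χ² = (19−17.96)²/17.96 + (9−10.34)²/10.34 + (9−8.71)²/8.71 + (14−15.04)²/15.04 + (10−8.66)²/8.66 + (7−7.29)²/7.29 = 0.5350
df = 2
p-value (upper-tail) = 0.76531
At α=0.01: p ≥ α → fail to reject H₀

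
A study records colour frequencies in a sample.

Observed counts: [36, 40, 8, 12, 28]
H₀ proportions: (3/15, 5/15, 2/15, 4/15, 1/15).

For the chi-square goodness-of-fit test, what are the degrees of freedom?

degrees of freedom = 4

df = k − 1 = 5 − 1 = 4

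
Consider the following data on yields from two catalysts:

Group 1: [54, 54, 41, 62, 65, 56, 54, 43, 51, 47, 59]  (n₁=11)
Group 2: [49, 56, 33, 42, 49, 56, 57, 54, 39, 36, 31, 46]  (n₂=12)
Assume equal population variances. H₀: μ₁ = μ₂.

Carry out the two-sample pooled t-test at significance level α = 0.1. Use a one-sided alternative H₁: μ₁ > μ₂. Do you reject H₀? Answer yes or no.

reject H₀: yes

x̄₁=53.273, s₁=7.458, n₁=11
x̄₂=45.667, s₂=9.345, n₂=12
s_p² = [10·7.458² + 11·9.345²]/21 = 72.2309
SE = √(s_p²·(1/11+1/12)) = 3.5476
t = (53.273−45.667)/3.5476 = 2.1440
df = 21
p-value (one-sided, H₁ greater) = 0.02195
At α=0.1: p < α → reject H₀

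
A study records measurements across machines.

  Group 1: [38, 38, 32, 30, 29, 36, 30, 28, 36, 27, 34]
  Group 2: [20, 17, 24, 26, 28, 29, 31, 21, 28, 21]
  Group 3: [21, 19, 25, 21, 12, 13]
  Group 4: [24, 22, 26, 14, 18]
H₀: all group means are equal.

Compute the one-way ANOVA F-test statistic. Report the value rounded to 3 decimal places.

Group means [32.55, 24.50, 18.50, 20.80], grand mean 25.562
SSB = Σnᵢ(x̄ᵢ−x̄)² = 960.348; SSW = ΣΣ(x−x̄ᵢ)² = 573.527
MSB = 960.348/3 = 320.1159; MSW = 573.527/28 = 20.4831
F = MSB/MSW = 15.6283
df = (3, 28)

test statistic = 15.628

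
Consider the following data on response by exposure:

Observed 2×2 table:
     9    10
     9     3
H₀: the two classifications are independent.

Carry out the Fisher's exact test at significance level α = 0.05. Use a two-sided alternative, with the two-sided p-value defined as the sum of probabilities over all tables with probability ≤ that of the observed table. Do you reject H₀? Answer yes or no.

Margins: r₁=19, r₂=12, c₁=18, c₂=13, n=31
p_obs = C(19,9)·C(12,9)/C(31,18); sum pmf over tables with pmf ≤ p_obs
p-value (two-sided) = 0.15815
At α=0.05: p ≥ α → fail to reject H₀

reject H₀: no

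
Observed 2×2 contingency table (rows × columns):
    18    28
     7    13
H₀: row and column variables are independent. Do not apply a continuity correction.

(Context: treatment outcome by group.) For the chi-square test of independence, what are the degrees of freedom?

degrees of freedom = 1

df = (r−1)(c−1) = (2−1)·(2−1) = 1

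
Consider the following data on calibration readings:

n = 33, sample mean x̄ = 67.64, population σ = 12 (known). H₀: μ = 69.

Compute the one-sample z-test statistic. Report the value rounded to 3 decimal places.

SE = σ/√n = 12/√33 = 2.0889
z = (x̄−μ₀)/SE = (67.64−69)/2.0889 = -0.6511

test statistic = -0.651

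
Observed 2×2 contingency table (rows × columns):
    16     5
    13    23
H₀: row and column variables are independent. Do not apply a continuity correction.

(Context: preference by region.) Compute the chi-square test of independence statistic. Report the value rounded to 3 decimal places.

Row totals [21, 36], col totals [29, 28], n=57
χ² = (16−10.68)²/10.68 + (5−10.32)²/10.32 + (13−18.32)²/18.32 + (23−17.68)²/17.68 = 8.5248
df = 1

test statistic = 8.525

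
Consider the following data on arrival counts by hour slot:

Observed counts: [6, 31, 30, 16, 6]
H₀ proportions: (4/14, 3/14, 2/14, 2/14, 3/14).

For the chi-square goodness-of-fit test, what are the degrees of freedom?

degrees of freedom = 4

df = k − 1 = 5 − 1 = 4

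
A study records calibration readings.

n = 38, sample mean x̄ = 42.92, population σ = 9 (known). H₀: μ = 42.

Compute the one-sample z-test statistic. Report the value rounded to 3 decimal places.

test statistic = 0.630

SE = σ/√n = 9/√38 = 1.4600
z = (x̄−μ₀)/SE = (42.92−42)/1.4600 = 0.6301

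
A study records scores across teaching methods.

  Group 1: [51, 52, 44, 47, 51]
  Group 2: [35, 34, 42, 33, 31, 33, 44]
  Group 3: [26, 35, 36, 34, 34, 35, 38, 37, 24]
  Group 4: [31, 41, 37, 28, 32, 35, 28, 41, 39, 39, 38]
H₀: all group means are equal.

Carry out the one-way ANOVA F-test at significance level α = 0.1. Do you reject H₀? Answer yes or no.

Group means [49.00, 36.00, 33.22, 35.36], grand mean 37.031
SSB = Σnᵢ(x̄ᵢ−x̄)² = 884.868; SSW = ΣΣ(x−x̄ᵢ)² = 622.101
MSB = 884.868/3 = 294.9559; MSW = 622.101/28 = 22.2179
F = MSB/MSW = 13.2756
df = (3, 28)
p-value (upper-tail) = 0.00001
At α=0.1: p < α → reject H₀

reject H₀: yes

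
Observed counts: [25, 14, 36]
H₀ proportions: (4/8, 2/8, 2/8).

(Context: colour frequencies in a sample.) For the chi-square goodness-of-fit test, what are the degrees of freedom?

degrees of freedom = 2

df = k − 1 = 3 − 1 = 2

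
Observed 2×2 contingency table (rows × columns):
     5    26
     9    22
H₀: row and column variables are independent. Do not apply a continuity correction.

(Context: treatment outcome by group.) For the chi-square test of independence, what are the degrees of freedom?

degrees of freedom = 1

df = (r−1)(c−1) = (2−1)·(2−1) = 1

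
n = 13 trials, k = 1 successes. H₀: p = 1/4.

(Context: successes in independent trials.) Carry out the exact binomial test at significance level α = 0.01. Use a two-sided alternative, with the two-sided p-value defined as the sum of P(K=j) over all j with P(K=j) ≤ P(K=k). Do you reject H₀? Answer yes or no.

Exact binomial: n=13, k=1, p₀=1/4=0.2500
P(X=j) = C(n,j)·p₀^j·(1−p₀)^(n−j); p = Σ P(X=j) over j with P(X=j) ≤ P(X=1)
p-value (two-sided) = 0.20692
At α=0.01: p ≥ α → fail to reject H₀

reject H₀: no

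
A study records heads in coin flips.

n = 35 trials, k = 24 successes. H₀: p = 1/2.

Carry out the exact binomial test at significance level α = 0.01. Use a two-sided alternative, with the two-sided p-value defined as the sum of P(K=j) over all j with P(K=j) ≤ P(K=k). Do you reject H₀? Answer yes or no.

reject H₀: no

Exact binomial: n=35, k=24, p₀=1/2=0.5000
P(X=j) = C(n,j)·p₀^j·(1−p₀)^(n−j); p = Σ P(X=j) over j with P(X=j) ≤ P(X=24)
p-value (two-sided) = 0.04096
At α=0.01: p ≥ α → fail to reject H₀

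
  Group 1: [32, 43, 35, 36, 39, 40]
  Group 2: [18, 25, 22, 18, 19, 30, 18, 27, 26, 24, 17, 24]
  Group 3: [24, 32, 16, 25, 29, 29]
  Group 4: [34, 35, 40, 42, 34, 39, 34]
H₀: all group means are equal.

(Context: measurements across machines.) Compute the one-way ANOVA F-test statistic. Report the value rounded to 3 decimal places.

test statistic = 25.830

Group means [37.50, 22.33, 25.83, 36.86], grand mean 29.226
SSB = Σnᵢ(x̄ᵢ−x̄)² = 1457.562; SSW = ΣΣ(x−x̄ᵢ)² = 507.857
MSB = 1457.562/3 = 485.8541; MSW = 507.857/27 = 18.8095
F = MSB/MSW = 25.8302
df = (3, 27)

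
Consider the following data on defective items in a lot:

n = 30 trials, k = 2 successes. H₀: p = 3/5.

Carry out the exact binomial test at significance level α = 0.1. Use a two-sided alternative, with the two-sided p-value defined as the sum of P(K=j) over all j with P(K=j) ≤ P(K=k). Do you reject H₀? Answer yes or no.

Exact binomial: n=30, k=2, p₀=3/5=0.6000
P(X=j) = C(n,j)·p₀^j·(1−p₀)^(n−j); p = Σ P(X=j) over j with P(X=j) ≤ P(X=2)
p-value (two-sided) = 0.00000
At α=0.1: p < α → reject H₀

reject H₀: yes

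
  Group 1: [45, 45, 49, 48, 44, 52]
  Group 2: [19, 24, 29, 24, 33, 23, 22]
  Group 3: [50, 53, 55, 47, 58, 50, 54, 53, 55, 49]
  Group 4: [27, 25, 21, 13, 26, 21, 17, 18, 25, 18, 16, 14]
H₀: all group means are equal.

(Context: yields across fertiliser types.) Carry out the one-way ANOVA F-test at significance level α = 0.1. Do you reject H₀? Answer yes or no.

reject H₀: yes

Group means [47.17, 24.86, 52.40, 20.08], grand mean 34.914
SSB = Σnᵢ(x̄ᵢ−x̄)² = 7305.736; SSW = ΣΣ(x−x̄ᵢ)² = 533.007
MSB = 7305.736/3 = 2435.2452; MSW = 533.007/31 = 17.1938
F = MSB/MSW = 141.6353
df = (3, 31)
p-value (upper-tail) = 0.00000
At α=0.1: p < α → reject H₀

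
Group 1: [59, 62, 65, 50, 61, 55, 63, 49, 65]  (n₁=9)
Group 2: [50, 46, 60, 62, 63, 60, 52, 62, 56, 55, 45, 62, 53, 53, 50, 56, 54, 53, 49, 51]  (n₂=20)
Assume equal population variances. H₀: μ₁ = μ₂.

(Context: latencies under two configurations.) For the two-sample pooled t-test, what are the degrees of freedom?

df = n₁ + n₂ − 2 = 9 + 20 − 2 = 27

degrees of freedom = 27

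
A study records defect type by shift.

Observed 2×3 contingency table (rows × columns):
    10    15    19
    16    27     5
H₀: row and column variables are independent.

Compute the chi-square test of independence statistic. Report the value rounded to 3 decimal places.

test statistic = 12.830

Row totals [44, 48], col totals [26, 42, 24], n=92
χ² = (10−12.43)²/12.43 + (15−20.09)²/20.09 + (19−11.48)²/11.48 + (16−13.57)²/13.57 + (27−21.91)²/21.91 + (5−12.52)²/12.52 = 12.8302
df = 2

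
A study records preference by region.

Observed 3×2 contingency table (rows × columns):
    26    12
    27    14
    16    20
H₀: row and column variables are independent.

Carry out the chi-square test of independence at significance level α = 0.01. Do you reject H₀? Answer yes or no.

Row totals [38, 41, 36], col totals [69, 46], n=115
χ² = (26−22.80)²/22.80 + (12−15.20)²/15.20 + (27−24.60)²/24.60 + (14−16.40)²/16.40 + (16−21.60)²/21.60 + (20−14.40)²/14.40 = 5.3378
df = 2
p-value (upper-tail) = 0.06933
At α=0.01: p ≥ α → fail to reject H₀

reject H₀: no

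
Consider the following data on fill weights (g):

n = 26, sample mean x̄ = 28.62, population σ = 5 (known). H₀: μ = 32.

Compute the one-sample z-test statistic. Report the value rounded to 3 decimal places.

test statistic = -3.447

SE = σ/√n = 5/√26 = 0.9806
z = (x̄−μ₀)/SE = (28.62−32)/0.9806 = -3.4469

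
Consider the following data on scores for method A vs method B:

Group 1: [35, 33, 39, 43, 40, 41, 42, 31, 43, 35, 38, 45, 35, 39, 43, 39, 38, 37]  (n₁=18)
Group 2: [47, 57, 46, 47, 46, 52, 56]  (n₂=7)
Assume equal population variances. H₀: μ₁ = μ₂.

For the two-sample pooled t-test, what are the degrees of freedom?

df = n₁ + n₂ − 2 = 18 + 7 − 2 = 23

degrees of freedom = 23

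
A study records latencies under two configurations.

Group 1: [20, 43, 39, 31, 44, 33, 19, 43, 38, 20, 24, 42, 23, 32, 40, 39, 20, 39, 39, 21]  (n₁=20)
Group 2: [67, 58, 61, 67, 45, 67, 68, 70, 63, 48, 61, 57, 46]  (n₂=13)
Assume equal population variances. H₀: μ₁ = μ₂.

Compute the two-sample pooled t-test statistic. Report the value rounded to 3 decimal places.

test statistic = -8.484

x̄₁=32.450, s₁=9.310, n₁=20
x̄₂=59.846, s₂=8.659, n₂=13
s_p² = [19·9.310² + 12·8.659²]/31 = 82.1498
SE = √(s_p²·(1/20+1/13)) = 3.2290
t = (32.450−59.846)/3.2290 = -8.4843
df = 31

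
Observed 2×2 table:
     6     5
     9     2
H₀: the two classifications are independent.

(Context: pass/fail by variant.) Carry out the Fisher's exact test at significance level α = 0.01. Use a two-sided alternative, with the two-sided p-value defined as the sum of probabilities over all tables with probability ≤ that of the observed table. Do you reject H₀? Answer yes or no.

reject H₀: no

Margins: r₁=11, r₂=11, c₁=15, c₂=7, n=22
p_obs = C(11,6)·C(11,9)/C(22,15); sum pmf over tables with pmf ≤ p_obs
p-value (two-sided) = 0.36146
At α=0.01: p ≥ α → fail to reject H₀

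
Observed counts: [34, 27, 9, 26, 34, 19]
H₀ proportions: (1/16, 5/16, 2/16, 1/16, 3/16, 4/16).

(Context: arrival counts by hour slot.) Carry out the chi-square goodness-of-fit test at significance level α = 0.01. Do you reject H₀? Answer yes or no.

n = 149; E_i = n·p_i = [9.31, 46.56, 18.62, 9.31, 27.94, 37.25]
χ² = (34−9.31)²/9.31 + (27−46.56)²/46.56 + (9−18.62)²/18.62 + (26−9.31)²/9.31 + (34−27.94)²/27.94 + (19−37.25)²/37.25 = 118.7996
df = 5
p-value (upper-tail) = 0.00000
At α=0.01: p < α → reject H₀

reject H₀: yes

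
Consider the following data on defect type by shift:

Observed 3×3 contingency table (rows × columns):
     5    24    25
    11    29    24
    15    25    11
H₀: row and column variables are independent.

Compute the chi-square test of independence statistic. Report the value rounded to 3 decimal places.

Row totals [54, 64, 51], col totals [31, 78, 60], n=169
χ² = (5−9.91)²/9.91 + (24−24.92)²/24.92 + (25−19.17)²/19.17 + (11−11.74)²/11.74 + (29−29.54)²/29.54 + (24−22.72)²/22.72 + (15−9.36)²/9.36 + (25−23.54)²/23.54 + (11−18.11)²/18.11 = 10.6498
df = 4

test statistic = 10.650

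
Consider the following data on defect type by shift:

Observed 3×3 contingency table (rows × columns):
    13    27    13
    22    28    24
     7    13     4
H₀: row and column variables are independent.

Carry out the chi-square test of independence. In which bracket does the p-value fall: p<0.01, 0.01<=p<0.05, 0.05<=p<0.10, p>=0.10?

Row totals [53, 74, 24], col totals [42, 68, 41], n=151
χ² = (13−14.74)²/14.74 + (27−23.87)²/23.87 + (13−14.39)²/14.39 + (22−20.58)²/20.58 + (28−33.32)²/33.32 + (24−20.09)²/20.09 + (7−6.68)²/6.68 + (13−10.81)²/10.81 + (4−6.52)²/6.52 = 3.8916
df = 4
p-value (upper-tail) = 0.42087
→ bracket: p>=0.10

p-value bracket: p>=0.10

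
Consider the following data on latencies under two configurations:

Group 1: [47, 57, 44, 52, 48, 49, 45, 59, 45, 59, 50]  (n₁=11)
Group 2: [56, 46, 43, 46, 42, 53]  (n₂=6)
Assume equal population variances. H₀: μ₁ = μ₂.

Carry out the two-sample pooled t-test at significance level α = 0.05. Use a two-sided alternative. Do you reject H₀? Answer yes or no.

x̄₁=50.455, s₁=5.592, n₁=11
x̄₂=47.667, s₂=5.610, n₂=6
s_p² = [10·5.592² + 5·5.610²]/15 = 31.3374
SE = √(s_p²·(1/11+1/6)) = 2.8411
t = (50.455−47.667)/2.8411 = 0.9813
df = 15
p-value (two-sided) = 0.34202
At α=0.05: p ≥ α → fail to reject H₀

reject H₀: no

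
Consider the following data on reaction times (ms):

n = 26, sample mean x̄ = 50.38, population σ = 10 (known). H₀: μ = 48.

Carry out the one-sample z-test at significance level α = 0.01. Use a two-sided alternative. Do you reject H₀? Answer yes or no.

reject H₀: no

SE = σ/√n = 10/√26 = 1.9612
z = (x̄−μ₀)/SE = (50.38−48)/1.9612 = 1.2136
p-value (two-sided) = 0.22491
At α=0.01: p ≥ α → fail to reject H₀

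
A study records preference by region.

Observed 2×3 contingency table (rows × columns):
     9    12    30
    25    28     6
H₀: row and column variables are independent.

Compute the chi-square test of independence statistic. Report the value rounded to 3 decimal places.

test statistic = 29.504

Row totals [51, 59], col totals [34, 40, 36], n=110
χ² = (9−15.76)²/15.76 + (12−18.55)²/18.55 + (30−16.69)²/16.69 + (25−18.24)²/18.24 + (28−21.45)²/21.45 + (6−19.31)²/19.31 = 29.5036
df = 2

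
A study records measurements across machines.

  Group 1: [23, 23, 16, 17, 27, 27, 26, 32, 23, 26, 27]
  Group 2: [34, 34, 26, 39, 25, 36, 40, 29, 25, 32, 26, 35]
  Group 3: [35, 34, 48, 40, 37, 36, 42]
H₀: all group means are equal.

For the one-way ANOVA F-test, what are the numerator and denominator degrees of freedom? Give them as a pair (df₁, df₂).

degrees of freedom = [2, 27]

k = 3 groups, N = 30 total
df = (k−1, N−k) = (3−1, 30−3) = (2, 27)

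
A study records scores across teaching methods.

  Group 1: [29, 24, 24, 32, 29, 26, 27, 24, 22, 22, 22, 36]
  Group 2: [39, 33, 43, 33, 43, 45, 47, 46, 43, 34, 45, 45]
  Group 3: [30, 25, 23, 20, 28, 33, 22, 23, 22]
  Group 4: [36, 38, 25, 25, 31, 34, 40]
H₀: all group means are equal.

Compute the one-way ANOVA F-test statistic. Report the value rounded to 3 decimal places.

test statistic = 25.240

Group means [26.42, 41.33, 25.11, 32.71], grand mean 31.700
SSB = Σnᵢ(x̄ᵢ−x̄)² = 1846.499; SSW = ΣΣ(x−x̄ᵢ)² = 877.901
MSB = 1846.499/3 = 615.4997; MSW = 877.901/36 = 24.3861
F = MSB/MSW = 25.2397
df = (3, 36)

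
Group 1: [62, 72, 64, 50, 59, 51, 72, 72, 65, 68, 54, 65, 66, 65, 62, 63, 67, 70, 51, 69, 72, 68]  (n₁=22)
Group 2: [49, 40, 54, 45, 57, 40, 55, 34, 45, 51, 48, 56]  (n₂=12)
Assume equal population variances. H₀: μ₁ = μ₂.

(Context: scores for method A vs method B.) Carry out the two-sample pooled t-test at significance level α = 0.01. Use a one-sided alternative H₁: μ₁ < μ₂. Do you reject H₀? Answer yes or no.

x̄₁=63.955, s₁=7.013, n₁=22
x̄₂=47.833, s₂=7.272, n₂=12
s_p² = [21·7.013² + 11·7.272²]/32 = 50.4569
SE = √(s_p²·(1/22+1/12)) = 2.5492
t = (63.955−47.833)/2.5492 = 6.3241
df = 32
p-value (one-sided, H₁ less) = 1.00000
At α=0.01: p ≥ α → fail to reject H₀

reject H₀: no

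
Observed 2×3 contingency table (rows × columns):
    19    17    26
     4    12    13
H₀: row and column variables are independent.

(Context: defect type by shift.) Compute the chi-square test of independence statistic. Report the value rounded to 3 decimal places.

Row totals [62, 29], col totals [23, 29, 39], n=91
χ² = (19−15.67)²/15.67 + (17−19.76)²/19.76 + (26−26.57)²/26.57 + (4−7.33)²/7.33 + (12−9.24)²/9.24 + (13−12.43)²/12.43 = 3.4669
df = 2

test statistic = 3.467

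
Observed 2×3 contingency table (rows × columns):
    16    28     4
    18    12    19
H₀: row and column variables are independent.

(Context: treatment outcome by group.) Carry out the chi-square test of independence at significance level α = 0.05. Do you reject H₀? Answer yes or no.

Row totals [48, 49], col totals [34, 40, 23], n=97
χ² = (16−16.82)²/16.82 + (28−19.79)²/19.79 + (4−11.38)²/11.38 + (18−17.18)²/17.18 + (12−20.21)²/20.21 + (19−11.62)²/11.62 = 16.2917
df = 2
p-value (upper-tail) = 0.00029
At α=0.05: p < α → reject H₀

reject H₀: yes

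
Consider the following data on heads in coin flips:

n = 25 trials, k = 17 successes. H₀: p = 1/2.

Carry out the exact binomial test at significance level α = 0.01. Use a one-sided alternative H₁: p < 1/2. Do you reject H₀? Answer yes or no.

Exact binomial: n=25, k=17, p₀=1/2=0.5000
P(X≤17) from Σ C(n,i)·p₀^i·(1−p₀)^(n−i)
p-value (one-sided, H₁ less) = 0.97836
At α=0.01: p ≥ α → fail to reject H₀

reject H₀: no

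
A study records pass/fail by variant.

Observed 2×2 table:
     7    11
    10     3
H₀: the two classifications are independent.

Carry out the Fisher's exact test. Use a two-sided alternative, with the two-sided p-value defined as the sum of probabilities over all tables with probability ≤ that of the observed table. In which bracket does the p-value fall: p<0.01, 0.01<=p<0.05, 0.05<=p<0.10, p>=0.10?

Margins: r₁=18, r₂=13, c₁=17, c₂=14, n=31
p_obs = C(18,7)·C(13,10)/C(31,17); sum pmf over tables with pmf ≤ p_obs
p-value (two-sided) = 0.06686
→ bracket: 0.05<=p<0.10

p-value bracket: 0.05<=p<0.10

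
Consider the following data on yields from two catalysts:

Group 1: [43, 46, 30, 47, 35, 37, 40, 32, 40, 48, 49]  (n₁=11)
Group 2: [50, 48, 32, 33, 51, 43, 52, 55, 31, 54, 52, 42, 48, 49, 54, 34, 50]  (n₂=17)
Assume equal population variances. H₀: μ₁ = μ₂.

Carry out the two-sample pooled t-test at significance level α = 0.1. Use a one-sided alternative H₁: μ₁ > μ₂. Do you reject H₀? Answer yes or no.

x̄₁=40.636, s₁=6.577, n₁=11
x̄₂=45.765, s₂=8.341, n₂=17
s_p² = [10·6.577² + 16·8.341²]/26 = 59.4463
SE = √(s_p²·(1/11+1/17)) = 2.9835
t = (40.636−45.765)/2.9835 = -1.7189
df = 26
p-value (one-sided, H₁ greater) = 0.95124
At α=0.1: p ≥ α → fail to reject H₀

reject H₀: no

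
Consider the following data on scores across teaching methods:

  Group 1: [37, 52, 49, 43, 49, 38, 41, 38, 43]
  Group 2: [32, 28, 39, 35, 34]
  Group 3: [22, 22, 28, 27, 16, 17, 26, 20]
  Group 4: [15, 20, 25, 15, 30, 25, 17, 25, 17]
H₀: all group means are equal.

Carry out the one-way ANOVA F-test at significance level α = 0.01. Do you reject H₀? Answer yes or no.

reject H₀: yes

Group means [43.33, 33.60, 22.25, 21.00], grand mean 29.839
SSB = Σnᵢ(x̄ᵢ−x̄)² = 2873.494; SSW = ΣΣ(x−x̄ᵢ)² = 682.700
MSB = 2873.494/3 = 957.8312; MSW = 682.700/27 = 25.2852
F = MSB/MSW = 37.8811
df = (3, 27)
p-value (upper-tail) = 0.00000
At α=0.01: p < α → reject H₀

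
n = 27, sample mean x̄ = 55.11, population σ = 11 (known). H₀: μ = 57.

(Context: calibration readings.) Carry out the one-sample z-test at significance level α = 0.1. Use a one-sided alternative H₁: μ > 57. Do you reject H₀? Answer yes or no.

SE = σ/√n = 11/√27 = 2.1170
z = (x̄−μ₀)/SE = (55.11−57)/2.1170 = -0.8928
p-value (one-sided, H₁ greater) = 0.81402
At α=0.1: p ≥ α → fail to reject H₀

reject H₀: no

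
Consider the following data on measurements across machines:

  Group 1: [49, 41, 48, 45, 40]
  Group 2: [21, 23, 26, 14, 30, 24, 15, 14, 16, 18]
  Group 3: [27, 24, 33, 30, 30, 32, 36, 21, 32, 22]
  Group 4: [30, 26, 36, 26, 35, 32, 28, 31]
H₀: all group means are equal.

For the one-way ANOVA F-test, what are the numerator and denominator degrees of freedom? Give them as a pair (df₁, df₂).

degrees of freedom = [3, 29]

k = 4 groups, N = 33 total
df = (k−1, N−k) = (4−1, 33−4) = (3, 29)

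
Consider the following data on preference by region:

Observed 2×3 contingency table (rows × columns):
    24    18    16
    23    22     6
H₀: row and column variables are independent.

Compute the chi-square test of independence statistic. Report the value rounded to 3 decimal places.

Row totals [58, 51], col totals [47, 40, 22], n=109
χ² = (24−25.01)²/25.01 + (18−21.28)²/21.28 + (16−11.71)²/11.71 + (23−21.99)²/21.99 + (22−18.72)²/18.72 + (6−10.29)²/10.29 = 4.5359
df = 2

test statistic = 4.536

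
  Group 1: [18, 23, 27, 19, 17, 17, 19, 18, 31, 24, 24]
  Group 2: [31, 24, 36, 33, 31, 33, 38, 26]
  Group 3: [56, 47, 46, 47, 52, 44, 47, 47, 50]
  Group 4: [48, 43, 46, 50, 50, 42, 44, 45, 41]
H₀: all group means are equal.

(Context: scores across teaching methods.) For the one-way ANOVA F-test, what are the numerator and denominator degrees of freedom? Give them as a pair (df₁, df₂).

k = 4 groups, N = 37 total
df = (k−1, N−k) = (4−1, 37−4) = (3, 33)

degrees of freedom = [3, 33]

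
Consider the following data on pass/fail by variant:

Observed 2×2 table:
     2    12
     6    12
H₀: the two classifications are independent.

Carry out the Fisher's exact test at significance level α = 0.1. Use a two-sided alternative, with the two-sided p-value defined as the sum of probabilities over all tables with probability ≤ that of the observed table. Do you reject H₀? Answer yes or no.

Margins: r₁=14, r₂=18, c₁=8, c₂=24, n=32
p_obs = C(14,2)·C(18,6)/C(32,8); sum pmf over tables with pmf ≤ p_obs
p-value (two-sided) = 0.41228
At α=0.1: p ≥ α → fail to reject H₀

reject H₀: no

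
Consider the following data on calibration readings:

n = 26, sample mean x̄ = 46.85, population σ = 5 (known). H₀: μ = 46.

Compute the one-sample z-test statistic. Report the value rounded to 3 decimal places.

test statistic = 0.867

SE = σ/√n = 5/√26 = 0.9806
z = (x̄−μ₀)/SE = (46.85−46)/0.9806 = 0.8668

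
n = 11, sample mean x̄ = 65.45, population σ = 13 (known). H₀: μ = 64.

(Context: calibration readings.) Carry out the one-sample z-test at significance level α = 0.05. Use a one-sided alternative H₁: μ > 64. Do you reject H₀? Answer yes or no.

SE = σ/√n = 13/√11 = 3.9196
z = (x̄−μ₀)/SE = (65.45−64)/3.9196 = 0.3699
p-value (one-sided, H₁ greater) = 0.35572
At α=0.05: p ≥ α → fail to reject H₀

reject H₀: no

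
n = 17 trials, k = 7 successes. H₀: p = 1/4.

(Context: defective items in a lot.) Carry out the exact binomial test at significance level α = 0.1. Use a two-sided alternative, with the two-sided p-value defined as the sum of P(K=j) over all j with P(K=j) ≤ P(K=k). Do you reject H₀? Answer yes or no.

Exact binomial: n=17, k=7, p₀=1/4=0.2500
P(X=j) = C(n,j)·p₀^j·(1−p₀)^(n−j); p = Σ P(X=j) over j with P(X=j) ≤ P(X=7)
p-value (two-sided) = 0.15719
At α=0.1: p ≥ α → fail to reject H₀

reject H₀: no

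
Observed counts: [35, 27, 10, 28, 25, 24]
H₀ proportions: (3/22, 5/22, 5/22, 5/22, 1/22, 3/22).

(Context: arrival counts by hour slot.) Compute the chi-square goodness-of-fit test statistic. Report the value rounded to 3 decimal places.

n = 149; E_i = n·p_i = [20.32, 33.86, 33.86, 33.86, 6.77, 20.32]
χ² = (35−20.32)²/20.32 + (27−33.86)²/33.86 + (10−33.86)²/33.86 + (28−33.86)²/33.86 + (25−6.77)²/6.77 + (24−20.32)²/20.32 = 79.5539
df = 5

test statistic = 79.554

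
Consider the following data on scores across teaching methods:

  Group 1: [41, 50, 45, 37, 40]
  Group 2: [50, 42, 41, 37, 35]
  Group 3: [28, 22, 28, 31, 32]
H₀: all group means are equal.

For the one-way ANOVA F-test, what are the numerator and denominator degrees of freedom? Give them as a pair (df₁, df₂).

degrees of freedom = [2, 12]

k = 3 groups, N = 15 total
df = (k−1, N−k) = (3−1, 15−3) = (2, 12)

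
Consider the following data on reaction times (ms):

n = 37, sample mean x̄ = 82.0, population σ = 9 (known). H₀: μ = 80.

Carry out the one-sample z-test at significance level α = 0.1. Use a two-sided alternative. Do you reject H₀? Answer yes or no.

SE = σ/√n = 9/√37 = 1.4796
z = (x̄−μ₀)/SE = (82.0−80)/1.4796 = 1.3517
p-value (two-sided) = 0.17646
At α=0.1: p ≥ α → fail to reject H₀

reject H₀: no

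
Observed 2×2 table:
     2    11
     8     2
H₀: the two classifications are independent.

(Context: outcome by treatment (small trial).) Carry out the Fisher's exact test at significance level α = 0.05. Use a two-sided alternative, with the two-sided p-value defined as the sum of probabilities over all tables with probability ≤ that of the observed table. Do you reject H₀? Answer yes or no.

Margins: r₁=13, r₂=10, c₁=10, c₂=13, n=23
p_obs = C(13,2)·C(10,8)/C(23,10); sum pmf over tables with pmf ≤ p_obs
p-value (two-sided) = 0.00343
At α=0.05: p < α → reject H₀

reject H₀: yes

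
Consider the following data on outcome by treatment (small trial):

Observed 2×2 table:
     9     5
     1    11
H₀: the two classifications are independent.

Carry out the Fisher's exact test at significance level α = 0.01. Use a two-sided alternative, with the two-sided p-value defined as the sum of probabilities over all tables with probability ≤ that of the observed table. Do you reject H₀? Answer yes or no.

reject H₀: yes

Margins: r₁=14, r₂=12, c₁=10, c₂=16, n=26
p_obs = C(14,9)·C(12,1)/C(26,10); sum pmf over tables with pmf ≤ p_obs
p-value (two-sided) = 0.00530
At α=0.01: p < α → reject H₀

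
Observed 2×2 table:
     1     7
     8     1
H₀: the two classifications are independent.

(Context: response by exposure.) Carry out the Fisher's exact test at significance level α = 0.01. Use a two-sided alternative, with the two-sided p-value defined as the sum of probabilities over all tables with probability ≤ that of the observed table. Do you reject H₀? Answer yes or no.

reject H₀: yes

Margins: r₁=8, r₂=9, c₁=9, c₂=8, n=17
p_obs = C(8,1)·C(9,8)/C(17,9); sum pmf over tables with pmf ≤ p_obs
p-value (two-sided) = 0.00337
At α=0.01: p < α → reject H₀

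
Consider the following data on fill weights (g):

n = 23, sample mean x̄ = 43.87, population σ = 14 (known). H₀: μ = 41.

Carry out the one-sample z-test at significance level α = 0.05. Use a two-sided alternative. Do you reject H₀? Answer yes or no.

reject H₀: no

SE = σ/√n = 14/√23 = 2.9192
z = (x̄−μ₀)/SE = (43.87−41)/2.9192 = 0.9831
p-value (two-sided) = 0.32554
At α=0.05: p ≥ α → fail to reject H₀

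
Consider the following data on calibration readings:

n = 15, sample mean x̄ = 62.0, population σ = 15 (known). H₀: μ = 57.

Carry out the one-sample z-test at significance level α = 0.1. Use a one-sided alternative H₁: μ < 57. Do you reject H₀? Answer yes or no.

SE = σ/√n = 15/√15 = 3.8730
z = (x̄−μ₀)/SE = (62.0−57)/3.8730 = 1.2910
p-value (one-sided, H₁ less) = 0.90165
At α=0.1: p ≥ α → fail to reject H₀

reject H₀: no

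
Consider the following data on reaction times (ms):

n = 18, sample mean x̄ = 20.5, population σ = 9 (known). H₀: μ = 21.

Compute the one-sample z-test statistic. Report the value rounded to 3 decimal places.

SE = σ/√n = 9/√18 = 2.1213
z = (x̄−μ₀)/SE = (20.5−21)/2.1213 = -0.2357

test statistic = -0.236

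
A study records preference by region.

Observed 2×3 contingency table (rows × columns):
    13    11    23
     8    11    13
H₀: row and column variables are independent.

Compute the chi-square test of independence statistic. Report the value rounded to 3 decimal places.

Row totals [47, 32], col totals [21, 22, 36], n=79
χ² = (13−12.49)²/12.49 + (11−13.09)²/13.09 + (23−21.42)²/21.42 + (8−8.51)²/8.51 + (11−8.91)²/8.91 + (13−14.58)²/14.58 = 1.1620
df = 2

test statistic = 1.162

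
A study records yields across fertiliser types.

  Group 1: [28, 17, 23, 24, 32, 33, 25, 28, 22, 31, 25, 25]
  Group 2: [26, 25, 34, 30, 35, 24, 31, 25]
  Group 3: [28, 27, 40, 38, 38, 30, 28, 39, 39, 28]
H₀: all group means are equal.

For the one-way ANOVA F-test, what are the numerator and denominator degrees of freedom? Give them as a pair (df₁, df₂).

degrees of freedom = [2, 27]

k = 3 groups, N = 30 total
df = (k−1, N−k) = (3−1, 30−3) = (2, 27)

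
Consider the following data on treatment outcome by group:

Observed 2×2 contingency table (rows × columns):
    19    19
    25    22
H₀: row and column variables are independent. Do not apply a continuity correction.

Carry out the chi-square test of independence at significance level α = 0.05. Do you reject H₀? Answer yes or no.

Row totals [38, 47], col totals [44, 41], n=85
χ² = (19−19.67)²/19.67 + (19−18.33)²/18.33 + (25−24.33)²/24.33 + (22−22.67)²/22.67 = 0.0857
df = 1
p-value (upper-tail) = 0.76970
At α=0.05: p ≥ α → fail to reject H₀

reject H₀: no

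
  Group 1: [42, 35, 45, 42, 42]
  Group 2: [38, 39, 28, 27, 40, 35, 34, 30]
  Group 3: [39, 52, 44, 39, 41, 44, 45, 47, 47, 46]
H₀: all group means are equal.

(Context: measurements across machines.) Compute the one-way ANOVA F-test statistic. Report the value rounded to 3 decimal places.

Group means [41.20, 33.88, 44.40], grand mean 40.043
SSB = Σnᵢ(x̄ᵢ−x̄)² = 500.882; SSW = ΣΣ(x−x̄ᵢ)² = 378.075
MSB = 500.882/2 = 250.4408; MSW = 378.075/20 = 18.9037
F = MSB/MSW = 13.2482
df = (2, 20)

test statistic = 13.248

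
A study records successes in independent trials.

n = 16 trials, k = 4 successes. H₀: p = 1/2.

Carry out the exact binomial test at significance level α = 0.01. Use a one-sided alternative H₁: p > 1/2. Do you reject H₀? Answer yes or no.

reject H₀: no

Exact binomial: n=16, k=4, p₀=1/2=0.5000
P(X≥4) from Σ C(n,i)·p₀^i·(1−p₀)^(n−i)
p-value (one-sided, H₁ greater) = 0.98936
At α=0.01: p ≥ α → fail to reject H₀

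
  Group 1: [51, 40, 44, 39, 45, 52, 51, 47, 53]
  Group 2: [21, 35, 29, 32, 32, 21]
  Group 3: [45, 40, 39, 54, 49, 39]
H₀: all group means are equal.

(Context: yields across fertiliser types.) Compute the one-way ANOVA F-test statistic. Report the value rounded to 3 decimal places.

Group means [46.89, 28.33, 44.33], grand mean 40.857
SSB = Σnᵢ(x̄ᵢ−x̄)² = 1341.016; SSW = ΣΣ(x−x̄ᵢ)² = 589.556
MSB = 1341.016/2 = 670.5079; MSW = 589.556/18 = 32.7531
F = MSB/MSW = 20.4716
df = (2, 18)

test statistic = 20.472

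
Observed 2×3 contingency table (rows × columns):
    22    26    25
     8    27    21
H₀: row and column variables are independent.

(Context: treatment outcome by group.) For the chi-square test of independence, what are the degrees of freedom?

degrees of freedom = 2

df = (r−1)(c−1) = (2−1)·(3−1) = 2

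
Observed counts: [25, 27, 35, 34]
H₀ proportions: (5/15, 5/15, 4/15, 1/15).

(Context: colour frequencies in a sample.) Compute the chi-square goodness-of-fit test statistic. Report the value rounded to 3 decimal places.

test statistic = 93.841

n = 121; E_i = n·p_i = [40.33, 40.33, 32.27, 8.07]
χ² = (25−40.33)²/40.33 + (27−40.33)²/40.33 + (35−32.27)²/32.27 + (34−8.07)²/8.07 = 93.8409
df = 3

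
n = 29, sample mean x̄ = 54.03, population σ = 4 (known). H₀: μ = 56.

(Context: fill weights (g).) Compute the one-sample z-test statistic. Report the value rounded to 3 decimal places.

SE = σ/√n = 4/√29 = 0.7428
z = (x̄−μ₀)/SE = (54.03−56)/0.7428 = -2.6522

test statistic = -2.652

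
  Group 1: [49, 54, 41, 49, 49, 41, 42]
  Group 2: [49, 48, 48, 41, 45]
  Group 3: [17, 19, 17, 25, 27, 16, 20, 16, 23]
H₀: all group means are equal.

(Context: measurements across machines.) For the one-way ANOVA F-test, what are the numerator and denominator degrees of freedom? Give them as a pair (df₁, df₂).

k = 3 groups, N = 21 total
df = (k−1, N−k) = (3−1, 21−3) = (2, 18)

degrees of freedom = [2, 18]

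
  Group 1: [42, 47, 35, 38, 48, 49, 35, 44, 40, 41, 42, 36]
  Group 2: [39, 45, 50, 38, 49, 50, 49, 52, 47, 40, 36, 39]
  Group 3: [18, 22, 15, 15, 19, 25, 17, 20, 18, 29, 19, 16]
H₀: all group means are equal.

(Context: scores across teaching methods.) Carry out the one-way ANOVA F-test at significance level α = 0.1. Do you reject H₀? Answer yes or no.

Group means [41.42, 44.50, 19.42], grand mean 35.111
SSB = Σnᵢ(x̄ᵢ−x̄)² = 4490.722; SSW = ΣΣ(x−x̄ᵢ)² = 814.833
MSB = 4490.722/2 = 2245.3611; MSW = 814.833/33 = 24.6919
F = MSB/MSW = 90.9351
df = (2, 33)
p-value (upper-tail) = 0.00000
At α=0.1: p < α → reject H₀

reject H₀: yes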